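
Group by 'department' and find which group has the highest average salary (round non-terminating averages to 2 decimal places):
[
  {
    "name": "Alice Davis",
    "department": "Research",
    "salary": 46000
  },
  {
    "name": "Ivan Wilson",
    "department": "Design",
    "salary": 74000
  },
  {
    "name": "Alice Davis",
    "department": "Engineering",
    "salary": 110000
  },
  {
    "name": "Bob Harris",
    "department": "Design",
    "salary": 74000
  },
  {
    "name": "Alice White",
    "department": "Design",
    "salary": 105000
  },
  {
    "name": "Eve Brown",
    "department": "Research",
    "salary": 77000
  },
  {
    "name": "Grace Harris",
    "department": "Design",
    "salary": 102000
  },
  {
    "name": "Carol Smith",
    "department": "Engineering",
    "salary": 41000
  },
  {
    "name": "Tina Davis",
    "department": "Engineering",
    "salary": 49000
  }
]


Group by: department

Groups:
  Design: 4 people, avg salary = 355000/4 = $88750
  Engineering: 3 people, avg salary = 200000/3 ≈ $66666.67
  Research: 2 people, avg salary = 123000/2 = $61500

Highest average salary: Design ($88750)

Design ($88750)


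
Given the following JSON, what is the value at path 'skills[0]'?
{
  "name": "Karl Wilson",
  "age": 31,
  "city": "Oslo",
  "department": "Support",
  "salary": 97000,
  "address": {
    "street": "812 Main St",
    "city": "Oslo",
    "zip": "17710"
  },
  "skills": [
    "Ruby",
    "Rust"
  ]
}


Query: skills[0]
Path: skills -> first element
Value: Ruby

Ruby


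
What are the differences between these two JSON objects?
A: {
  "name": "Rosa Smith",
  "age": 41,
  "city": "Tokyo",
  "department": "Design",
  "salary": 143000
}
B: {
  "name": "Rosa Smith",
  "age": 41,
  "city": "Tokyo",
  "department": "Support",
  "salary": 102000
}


Comparing each field (in key order):
  name: same
  age: same
  city: same
  department: DIFFERENT
  salary: DIFFERENT
Differences:
  department: Design -> Support
  salary: 143000 -> 102000

2 field(s) changed

2 changes: department, salary


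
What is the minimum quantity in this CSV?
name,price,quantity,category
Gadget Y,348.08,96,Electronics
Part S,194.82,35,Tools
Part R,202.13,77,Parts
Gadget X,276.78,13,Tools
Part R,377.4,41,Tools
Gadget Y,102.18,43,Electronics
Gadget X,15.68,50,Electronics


Computing minimum quantity:
Values: [96, 35, 77, 13, 41, 43, 50]
Min = 13

13


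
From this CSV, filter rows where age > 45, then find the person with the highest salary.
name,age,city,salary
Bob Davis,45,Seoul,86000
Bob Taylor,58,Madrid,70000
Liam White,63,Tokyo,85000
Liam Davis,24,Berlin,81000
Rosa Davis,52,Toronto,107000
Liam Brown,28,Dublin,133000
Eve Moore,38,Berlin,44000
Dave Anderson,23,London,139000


Filter: age > 45
Sort by: salary (descending)

Filtered records (3):
  Rosa Davis, age 52, salary $107000
  Liam White, age 63, salary $85000
  Bob Taylor, age 58, salary $70000

Highest salary: Rosa Davis ($107000)

Rosa Davis


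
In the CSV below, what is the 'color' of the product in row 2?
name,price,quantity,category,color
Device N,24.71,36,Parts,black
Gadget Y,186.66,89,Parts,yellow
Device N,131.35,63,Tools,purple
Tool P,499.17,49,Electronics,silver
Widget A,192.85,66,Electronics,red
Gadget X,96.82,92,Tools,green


Query: Row 2 ('Gadget Y'), column 'color'
Value: yellow

yellow


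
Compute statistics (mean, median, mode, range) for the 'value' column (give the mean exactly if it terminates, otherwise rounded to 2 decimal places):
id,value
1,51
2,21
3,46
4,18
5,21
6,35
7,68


Data: [51, 21, 46, 18, 21, 35, 68]
Count: 7
Sum: 260
Mean: 260/7 ≈ 37.14 (rounded to 2 decimal places)
Sorted: [18, 21, 21, 35, 46, 51, 68]
Median: 35.0
Mode: 21 (2 times)
Range: 68 - 18 = 50
Min: 18, Max: 68

mean≈37.14, median=35.0, mode=21, range=50


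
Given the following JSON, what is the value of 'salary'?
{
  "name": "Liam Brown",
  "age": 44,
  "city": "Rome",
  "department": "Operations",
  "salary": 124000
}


Looking up field 'salary'
Value: 124000

124000


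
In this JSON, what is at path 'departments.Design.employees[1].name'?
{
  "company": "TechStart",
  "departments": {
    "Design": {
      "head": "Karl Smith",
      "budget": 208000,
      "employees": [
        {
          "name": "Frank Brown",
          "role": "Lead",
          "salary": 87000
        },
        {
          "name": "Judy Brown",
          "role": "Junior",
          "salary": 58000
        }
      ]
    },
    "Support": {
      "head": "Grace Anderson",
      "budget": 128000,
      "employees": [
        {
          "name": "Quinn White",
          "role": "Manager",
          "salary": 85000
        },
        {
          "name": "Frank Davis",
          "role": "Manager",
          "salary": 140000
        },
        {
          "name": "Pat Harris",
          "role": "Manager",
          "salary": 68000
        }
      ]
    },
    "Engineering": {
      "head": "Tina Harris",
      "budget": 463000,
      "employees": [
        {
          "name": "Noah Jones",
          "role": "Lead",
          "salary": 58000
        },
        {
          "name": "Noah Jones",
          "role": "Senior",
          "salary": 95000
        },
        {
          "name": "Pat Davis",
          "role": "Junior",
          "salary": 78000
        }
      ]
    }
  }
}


Path: departments.Design.employees[1].name

Navigate:
  -> departments
  -> Design
  -> employees[1].name = 'Judy Brown'

Judy Brown


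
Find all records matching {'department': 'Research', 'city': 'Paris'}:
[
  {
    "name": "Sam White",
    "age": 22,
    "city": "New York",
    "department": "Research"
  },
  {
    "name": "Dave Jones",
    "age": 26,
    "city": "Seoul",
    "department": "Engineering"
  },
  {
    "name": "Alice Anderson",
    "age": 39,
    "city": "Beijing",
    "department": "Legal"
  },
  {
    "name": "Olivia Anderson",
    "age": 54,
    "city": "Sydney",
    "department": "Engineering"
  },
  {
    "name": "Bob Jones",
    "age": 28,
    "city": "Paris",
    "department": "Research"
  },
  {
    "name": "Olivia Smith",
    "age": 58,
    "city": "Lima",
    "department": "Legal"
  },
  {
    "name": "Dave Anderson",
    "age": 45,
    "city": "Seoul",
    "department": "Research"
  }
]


Search criteria: {'department': 'Research', 'city': 'Paris'}

Checking 7 records:
  Sam White: {department: Research, city: New York}
  Dave Jones: {department: Engineering, city: Seoul}
  Alice Anderson: {department: Legal, city: Beijing}
  Olivia Anderson: {department: Engineering, city: Sydney}
  Bob Jones: {department: Research, city: Paris} <-- MATCH
  Olivia Smith: {department: Legal, city: Lima}
  Dave Anderson: {department: Research, city: Seoul}

Matches: ["Bob Jones"]

["Bob Jones"]


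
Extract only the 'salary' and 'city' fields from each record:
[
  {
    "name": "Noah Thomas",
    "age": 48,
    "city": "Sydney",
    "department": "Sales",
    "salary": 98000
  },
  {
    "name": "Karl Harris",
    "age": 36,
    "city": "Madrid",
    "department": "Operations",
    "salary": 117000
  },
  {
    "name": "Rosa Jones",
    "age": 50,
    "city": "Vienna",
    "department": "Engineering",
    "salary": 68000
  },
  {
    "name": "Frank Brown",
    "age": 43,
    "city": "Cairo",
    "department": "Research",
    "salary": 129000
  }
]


Original: 4 records with fields: name, age, city, department, salary
Keep: ['salary', 'city']
Drop: ['name', 'age', 'department']
Result: 4 records, 2 fields each

[
  {
    "salary": 98000,
    "city": "Sydney"
  },
  {
    "salary": 117000,
    "city": "Madrid"
  },
  {
    "salary": 68000,
    "city": "Vienna"
  },
  {
    "salary": 129000,
    "city": "Cairo"
  }
]


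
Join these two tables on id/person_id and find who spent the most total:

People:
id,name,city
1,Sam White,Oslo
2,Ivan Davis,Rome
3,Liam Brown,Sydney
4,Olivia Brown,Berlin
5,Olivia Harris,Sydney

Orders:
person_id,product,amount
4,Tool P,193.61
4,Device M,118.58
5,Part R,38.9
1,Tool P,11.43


Join on: people.id = orders.person_id

Joined rows:
  Olivia Brown (Berlin) bought Tool P for $193.61
  Olivia Brown (Berlin) bought Device M for $118.58
  Olivia Harris (Sydney) bought Part R for $38.9
  Sam White (Oslo) bought Tool P for $11.43

Total per person:
  Olivia Brown: $312.19
  Olivia Harris: $38.90
  Sam White: $11.43

Top spender: Olivia Brown ($312.19)

Olivia Brown ($312.19)


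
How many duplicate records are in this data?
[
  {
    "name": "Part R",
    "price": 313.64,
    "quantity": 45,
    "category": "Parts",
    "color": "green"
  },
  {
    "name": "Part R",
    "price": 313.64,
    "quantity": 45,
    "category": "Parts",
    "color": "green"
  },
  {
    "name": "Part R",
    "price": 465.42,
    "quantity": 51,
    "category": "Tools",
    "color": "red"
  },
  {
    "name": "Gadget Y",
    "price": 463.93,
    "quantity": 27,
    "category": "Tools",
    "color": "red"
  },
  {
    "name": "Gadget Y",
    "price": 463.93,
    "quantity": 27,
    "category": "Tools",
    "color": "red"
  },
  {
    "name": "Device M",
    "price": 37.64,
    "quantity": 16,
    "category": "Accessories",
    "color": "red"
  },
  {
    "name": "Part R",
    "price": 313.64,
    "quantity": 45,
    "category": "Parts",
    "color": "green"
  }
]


Checking 7 records for duplicates:

  Row 1: Part R ($313.64, qty 45)
  Row 2: Part R ($313.64, qty 45) <-- DUPLICATE
  Row 3: Part R ($465.42, qty 51)
  Row 4: Gadget Y ($463.93, qty 27)
  Row 5: Gadget Y ($463.93, qty 27) <-- DUPLICATE
  Row 6: Device M ($37.64, qty 16)
  Row 7: Part R ($313.64, qty 45) <-- DUPLICATE

Duplicates found: 3
Unique records: 4

3 duplicates, 4 unique


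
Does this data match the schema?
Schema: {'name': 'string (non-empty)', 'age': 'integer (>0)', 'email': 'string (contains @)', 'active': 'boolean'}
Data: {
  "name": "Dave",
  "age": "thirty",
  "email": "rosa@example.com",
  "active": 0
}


Validating each field against schema:
  name: OK (non-empty string)
  age: FAIL ("thirty" is not an integer)
  email: OK (string with @)
  active: FAIL (0 is not a boolean)

Result: INVALID (2 errors: age, active)

INVALID (2 errors: age, active)


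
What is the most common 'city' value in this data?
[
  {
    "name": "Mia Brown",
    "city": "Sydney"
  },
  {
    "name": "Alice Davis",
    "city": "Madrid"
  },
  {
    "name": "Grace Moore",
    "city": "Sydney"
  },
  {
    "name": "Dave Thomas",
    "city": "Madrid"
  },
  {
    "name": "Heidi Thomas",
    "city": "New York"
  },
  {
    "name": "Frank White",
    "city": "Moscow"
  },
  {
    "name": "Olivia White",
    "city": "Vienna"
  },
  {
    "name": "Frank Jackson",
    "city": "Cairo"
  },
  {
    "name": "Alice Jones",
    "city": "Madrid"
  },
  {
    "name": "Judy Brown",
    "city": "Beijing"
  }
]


Counting 'city' values across 10 records:

  Madrid: 3 ###
  Sydney: 2 ##
  New York: 1 #
  Moscow: 1 #
  Vienna: 1 #
  Cairo: 1 #
  Beijing: 1 #

Most common: Madrid (3 times)

Madrid (3 times)


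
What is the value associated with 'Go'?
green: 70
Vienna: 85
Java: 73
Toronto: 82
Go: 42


Looking up key 'Go'
Value: 42

42


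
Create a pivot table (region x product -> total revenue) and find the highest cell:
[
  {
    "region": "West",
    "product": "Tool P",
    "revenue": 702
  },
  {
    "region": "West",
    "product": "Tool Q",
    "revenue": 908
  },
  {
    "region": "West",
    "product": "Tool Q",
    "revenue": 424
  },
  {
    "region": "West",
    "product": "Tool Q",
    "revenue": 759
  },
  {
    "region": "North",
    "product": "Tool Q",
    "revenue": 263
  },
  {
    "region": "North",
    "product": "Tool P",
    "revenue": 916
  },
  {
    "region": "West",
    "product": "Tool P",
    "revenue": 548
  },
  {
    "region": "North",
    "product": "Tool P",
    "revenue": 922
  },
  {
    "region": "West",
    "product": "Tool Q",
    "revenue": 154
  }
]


Pivot: region (rows) x product (columns) -> total revenue

     Tool P        Tool Q      
North         1838           263  
West          1250          2245  

Highest: West / Tool Q = $2245

West / Tool Q = $2245


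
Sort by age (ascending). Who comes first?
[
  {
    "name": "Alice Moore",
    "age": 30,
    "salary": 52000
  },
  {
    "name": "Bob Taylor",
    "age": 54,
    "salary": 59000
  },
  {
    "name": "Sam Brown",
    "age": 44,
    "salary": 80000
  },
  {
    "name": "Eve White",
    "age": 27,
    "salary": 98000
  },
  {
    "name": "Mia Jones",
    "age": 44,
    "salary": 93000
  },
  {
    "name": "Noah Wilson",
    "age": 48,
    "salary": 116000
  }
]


Sort by: age (ascending)

Sorted order:
  1. Eve White (age = 27)
  2. Alice Moore (age = 30)
  3. Sam Brown (age = 44)
  4. Mia Jones (age = 44)
  5. Noah Wilson (age = 48)
  6. Bob Taylor (age = 54)

First: Eve White

Eve White


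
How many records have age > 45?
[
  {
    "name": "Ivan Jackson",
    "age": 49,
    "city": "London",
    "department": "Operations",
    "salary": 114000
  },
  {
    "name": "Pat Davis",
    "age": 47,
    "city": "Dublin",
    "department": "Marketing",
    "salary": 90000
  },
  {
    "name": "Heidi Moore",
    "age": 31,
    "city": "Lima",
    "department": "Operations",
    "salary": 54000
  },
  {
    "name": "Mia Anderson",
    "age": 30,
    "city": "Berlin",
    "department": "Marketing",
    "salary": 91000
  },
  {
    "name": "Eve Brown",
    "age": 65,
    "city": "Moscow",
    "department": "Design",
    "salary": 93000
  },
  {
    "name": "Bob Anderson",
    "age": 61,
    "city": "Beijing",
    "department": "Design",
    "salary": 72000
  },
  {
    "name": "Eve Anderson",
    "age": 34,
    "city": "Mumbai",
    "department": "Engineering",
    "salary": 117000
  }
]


Data: 7 records
Condition: age > 45

Checking each record:
  Ivan Jackson: 49 MATCH
  Pat Davis: 47 MATCH
  Heidi Moore: 31
  Mia Anderson: 30
  Eve Brown: 65 MATCH
  Bob Anderson: 61 MATCH
  Eve Anderson: 34

Count: 4

4


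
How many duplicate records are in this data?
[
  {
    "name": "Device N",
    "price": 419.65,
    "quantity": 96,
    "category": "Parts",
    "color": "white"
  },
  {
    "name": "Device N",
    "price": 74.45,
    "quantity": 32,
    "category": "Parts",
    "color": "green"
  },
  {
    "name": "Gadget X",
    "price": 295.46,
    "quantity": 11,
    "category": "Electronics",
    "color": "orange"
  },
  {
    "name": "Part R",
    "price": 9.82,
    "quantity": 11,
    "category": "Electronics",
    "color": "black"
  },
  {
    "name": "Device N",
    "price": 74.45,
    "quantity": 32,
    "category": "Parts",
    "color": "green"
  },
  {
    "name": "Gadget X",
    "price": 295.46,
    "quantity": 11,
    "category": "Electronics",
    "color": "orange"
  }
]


Checking 6 records for duplicates:

  Row 1: Device N ($419.65, qty 96)
  Row 2: Device N ($74.45, qty 32)
  Row 3: Gadget X ($295.46, qty 11)
  Row 4: Part R ($9.82, qty 11)
  Row 5: Device N ($74.45, qty 32) <-- DUPLICATE
  Row 6: Gadget X ($295.46, qty 11) <-- DUPLICATE

Duplicates found: 2
Unique records: 4

2 duplicates, 4 unique


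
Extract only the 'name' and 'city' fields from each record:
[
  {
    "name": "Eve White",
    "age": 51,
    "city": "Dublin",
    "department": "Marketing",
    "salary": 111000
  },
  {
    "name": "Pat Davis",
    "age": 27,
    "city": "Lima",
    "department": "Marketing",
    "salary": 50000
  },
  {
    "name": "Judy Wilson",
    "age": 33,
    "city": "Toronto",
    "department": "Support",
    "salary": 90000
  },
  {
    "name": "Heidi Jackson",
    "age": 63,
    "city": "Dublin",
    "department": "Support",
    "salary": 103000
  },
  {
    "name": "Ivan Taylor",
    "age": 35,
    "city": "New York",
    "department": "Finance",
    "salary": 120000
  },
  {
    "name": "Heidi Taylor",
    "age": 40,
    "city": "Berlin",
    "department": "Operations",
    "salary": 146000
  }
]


Original: 6 records with fields: name, age, city, department, salary
Keep: ['name', 'city']
Drop: ['age', 'department', 'salary']
Result: 6 records, 2 fields each

[
  {
    "name": "Eve White",
    "city": "Dublin"
  },
  {
    "name": "Pat Davis",
    "city": "Lima"
  },
  {
    "name": "Judy Wilson",
    "city": "Toronto"
  },
  {
    "name": "Heidi Jackson",
    "city": "Dublin"
  },
  {
    "name": "Ivan Taylor",
    "city": "New York"
  },
  {
    "name": "Heidi Taylor",
    "city": "Berlin"
  }
]


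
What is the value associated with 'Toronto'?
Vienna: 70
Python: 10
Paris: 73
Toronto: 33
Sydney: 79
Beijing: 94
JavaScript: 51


Looking up key 'Toronto'
Value: 33

33


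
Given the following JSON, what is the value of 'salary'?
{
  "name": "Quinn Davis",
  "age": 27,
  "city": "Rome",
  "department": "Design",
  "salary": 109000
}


Looking up field 'salary'
Value: 109000

109000


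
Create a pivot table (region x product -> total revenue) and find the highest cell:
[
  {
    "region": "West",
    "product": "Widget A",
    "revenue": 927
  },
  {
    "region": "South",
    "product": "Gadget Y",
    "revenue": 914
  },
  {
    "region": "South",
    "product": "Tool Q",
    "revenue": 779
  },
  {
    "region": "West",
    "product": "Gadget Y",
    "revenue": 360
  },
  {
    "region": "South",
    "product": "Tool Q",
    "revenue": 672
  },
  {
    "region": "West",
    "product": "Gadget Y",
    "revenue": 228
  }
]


Pivot: region (rows) x product (columns) -> total revenue

     Gadget Y      Tool Q        Widget A    
South          914          1451             0  
West           588             0           927  

Highest: South / Tool Q = $1451

South / Tool Q = $1451


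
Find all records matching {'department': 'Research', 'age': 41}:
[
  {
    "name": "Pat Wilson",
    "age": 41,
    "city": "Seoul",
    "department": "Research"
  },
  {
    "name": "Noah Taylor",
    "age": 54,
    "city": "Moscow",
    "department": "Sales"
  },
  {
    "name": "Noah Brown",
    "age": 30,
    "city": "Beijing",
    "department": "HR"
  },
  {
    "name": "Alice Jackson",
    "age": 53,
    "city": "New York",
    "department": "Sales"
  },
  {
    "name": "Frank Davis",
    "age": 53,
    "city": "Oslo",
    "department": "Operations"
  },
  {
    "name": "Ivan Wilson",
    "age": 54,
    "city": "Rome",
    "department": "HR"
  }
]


Search criteria: {'department': 'Research', 'age': 41}

Checking 6 records:
  Pat Wilson: {department: Research, age: 41} <-- MATCH
  Noah Taylor: {department: Sales, age: 54}
  Noah Brown: {department: HR, age: 30}
  Alice Jackson: {department: Sales, age: 53}
  Frank Davis: {department: Operations, age: 53}
  Ivan Wilson: {department: HR, age: 54}

Matches: ["Pat Wilson"]

["Pat Wilson"]


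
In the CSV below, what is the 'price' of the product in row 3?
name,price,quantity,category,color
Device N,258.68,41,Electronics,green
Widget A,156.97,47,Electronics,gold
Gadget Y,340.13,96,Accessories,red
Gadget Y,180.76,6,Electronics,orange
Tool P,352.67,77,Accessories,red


Query: Row 3 ('Gadget Y'), column 'price'
Value: 340.13

340.13


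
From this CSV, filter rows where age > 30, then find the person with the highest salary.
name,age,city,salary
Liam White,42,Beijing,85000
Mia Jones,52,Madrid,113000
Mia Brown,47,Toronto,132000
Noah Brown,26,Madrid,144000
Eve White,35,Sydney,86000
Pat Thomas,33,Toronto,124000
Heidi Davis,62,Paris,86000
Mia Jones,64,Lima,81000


Filter: age > 30
Sort by: salary (descending)

Filtered records (7):
  Mia Brown, age 47, salary $132000
  Pat Thomas, age 33, salary $124000
  Mia Jones, age 52, salary $113000
  Eve White, age 35, salary $86000
  Heidi Davis, age 62, salary $86000
  Liam White, age 42, salary $85000
  Mia Jones, age 64, salary $81000

Highest salary: Mia Brown ($132000)

Mia Brown


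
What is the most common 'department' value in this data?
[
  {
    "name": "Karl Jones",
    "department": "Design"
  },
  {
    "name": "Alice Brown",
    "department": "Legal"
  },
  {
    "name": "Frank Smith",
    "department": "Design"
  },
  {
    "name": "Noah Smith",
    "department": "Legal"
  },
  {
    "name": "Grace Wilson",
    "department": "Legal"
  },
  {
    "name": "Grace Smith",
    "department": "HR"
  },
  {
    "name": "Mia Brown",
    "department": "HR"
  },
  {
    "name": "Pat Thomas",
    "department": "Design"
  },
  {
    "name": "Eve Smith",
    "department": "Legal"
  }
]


Counting 'department' values across 9 records:

  Legal: 4 ####
  Design: 3 ###
  HR: 2 ##

Most common: Legal (4 times)

Legal (4 times)


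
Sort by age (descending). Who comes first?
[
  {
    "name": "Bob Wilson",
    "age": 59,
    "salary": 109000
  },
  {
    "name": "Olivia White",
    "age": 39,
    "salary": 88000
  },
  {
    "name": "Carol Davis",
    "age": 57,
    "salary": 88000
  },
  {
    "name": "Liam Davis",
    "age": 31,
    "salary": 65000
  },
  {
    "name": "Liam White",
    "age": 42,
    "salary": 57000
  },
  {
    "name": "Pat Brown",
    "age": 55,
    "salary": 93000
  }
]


Sort by: age (descending)

Sorted order:
  1. Bob Wilson (age = 59)
  2. Carol Davis (age = 57)
  3. Pat Brown (age = 55)
  4. Liam White (age = 42)
  5. Olivia White (age = 39)
  6. Liam Davis (age = 31)

First: Bob Wilson

Bob Wilson


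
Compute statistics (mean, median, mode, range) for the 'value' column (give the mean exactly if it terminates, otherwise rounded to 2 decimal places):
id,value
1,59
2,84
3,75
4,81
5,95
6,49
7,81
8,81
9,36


Data: [59, 84, 75, 81, 95, 49, 81, 81, 36]
Count: 9
Sum: 641
Mean: 641/9 ≈ 71.22 (rounded to 2 decimal places)
Sorted: [36, 49, 59, 75, 81, 81, 81, 84, 95]
Median: 81.0
Mode: 81 (3 times)
Range: 95 - 36 = 59
Min: 36, Max: 95

mean≈71.22, median=81.0, mode=81, range=59


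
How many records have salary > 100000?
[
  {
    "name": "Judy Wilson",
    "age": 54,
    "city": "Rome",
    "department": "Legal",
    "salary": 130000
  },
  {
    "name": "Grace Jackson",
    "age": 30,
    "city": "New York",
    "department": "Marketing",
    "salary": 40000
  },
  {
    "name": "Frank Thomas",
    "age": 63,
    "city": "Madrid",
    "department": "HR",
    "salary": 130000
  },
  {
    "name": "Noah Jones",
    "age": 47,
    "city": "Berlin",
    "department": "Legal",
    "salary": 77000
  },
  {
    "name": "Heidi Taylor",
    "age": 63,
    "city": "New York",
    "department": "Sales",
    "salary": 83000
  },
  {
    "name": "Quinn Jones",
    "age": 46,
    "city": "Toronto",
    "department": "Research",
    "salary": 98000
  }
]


Data: 6 records
Condition: salary > 100000

Checking each record:
  Judy Wilson: 130000 MATCH
  Grace Jackson: 40000
  Frank Thomas: 130000 MATCH
  Noah Jones: 77000
  Heidi Taylor: 83000
  Quinn Jones: 98000

Count: 2

2


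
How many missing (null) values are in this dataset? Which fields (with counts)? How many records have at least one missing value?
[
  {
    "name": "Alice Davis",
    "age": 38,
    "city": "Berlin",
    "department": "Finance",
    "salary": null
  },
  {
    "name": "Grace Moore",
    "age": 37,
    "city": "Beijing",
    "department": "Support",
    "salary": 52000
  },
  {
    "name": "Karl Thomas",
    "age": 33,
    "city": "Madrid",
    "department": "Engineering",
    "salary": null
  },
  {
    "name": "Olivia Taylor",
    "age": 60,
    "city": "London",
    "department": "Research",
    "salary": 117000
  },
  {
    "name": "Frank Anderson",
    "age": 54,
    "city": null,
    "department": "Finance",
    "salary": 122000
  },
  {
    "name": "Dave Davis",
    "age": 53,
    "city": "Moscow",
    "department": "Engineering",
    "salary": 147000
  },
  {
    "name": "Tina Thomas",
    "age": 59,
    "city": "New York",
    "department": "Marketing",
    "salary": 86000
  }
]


Checking for missing (null) values in 7 records:

  Alice Davis: salary
  Grace Moore: complete
  Karl Thomas: salary
  Olivia Taylor: complete
  Frank Anderson: city
  Dave Davis: complete
  Tina Thomas: complete

Per field:
  name: 0 missing
  age: 0 missing
  city: 1 missing
  department: 0 missing
  salary: 2 missing

Total missing values: 3
Records with any missing: 3

3 missing values (city: 1, salary: 2); 3 incomplete records


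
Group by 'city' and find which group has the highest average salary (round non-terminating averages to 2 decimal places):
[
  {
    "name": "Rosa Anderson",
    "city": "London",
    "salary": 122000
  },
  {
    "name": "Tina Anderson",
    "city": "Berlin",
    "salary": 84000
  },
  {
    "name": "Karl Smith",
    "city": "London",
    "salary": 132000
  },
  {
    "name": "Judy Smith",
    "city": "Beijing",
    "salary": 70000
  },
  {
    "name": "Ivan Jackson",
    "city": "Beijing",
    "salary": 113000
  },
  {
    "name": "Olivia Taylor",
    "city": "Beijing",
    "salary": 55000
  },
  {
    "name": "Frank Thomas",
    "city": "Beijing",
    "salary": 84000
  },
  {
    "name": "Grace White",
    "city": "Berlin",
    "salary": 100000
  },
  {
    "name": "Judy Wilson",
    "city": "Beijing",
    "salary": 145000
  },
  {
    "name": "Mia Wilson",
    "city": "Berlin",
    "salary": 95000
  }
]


Group by: city

Groups:
  Beijing: 5 people, avg salary = 467000/5 = $93400
  Berlin: 3 people, avg salary = 279000/3 = $93000
  London: 2 people, avg salary = 254000/2 = $127000

Highest average salary: London ($127000)

London ($127000)


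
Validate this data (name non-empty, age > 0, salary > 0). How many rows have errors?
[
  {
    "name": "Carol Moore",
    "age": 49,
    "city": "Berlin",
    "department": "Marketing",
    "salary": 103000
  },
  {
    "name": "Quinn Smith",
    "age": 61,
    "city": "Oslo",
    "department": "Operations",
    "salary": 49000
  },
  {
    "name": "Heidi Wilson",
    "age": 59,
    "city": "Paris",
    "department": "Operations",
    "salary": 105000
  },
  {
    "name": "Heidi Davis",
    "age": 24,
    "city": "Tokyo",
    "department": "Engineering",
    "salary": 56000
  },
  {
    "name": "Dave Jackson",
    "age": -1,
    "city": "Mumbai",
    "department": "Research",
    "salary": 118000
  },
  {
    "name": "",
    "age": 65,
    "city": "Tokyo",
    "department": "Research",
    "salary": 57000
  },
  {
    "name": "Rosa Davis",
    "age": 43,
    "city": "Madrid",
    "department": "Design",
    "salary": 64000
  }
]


Validating 7 records:
Rules: name non-empty, age > 0, salary > 0

  Row 1 (Carol Moore): OK
  Row 2 (Quinn Smith): OK
  Row 3 (Heidi Wilson): OK
  Row 4 (Heidi Davis): OK
  Row 5 (Dave Jackson): negative age: -1
  Row 6 (???): empty name
  Row 7 (Rosa Davis): OK

Total errors: 2

2 errors


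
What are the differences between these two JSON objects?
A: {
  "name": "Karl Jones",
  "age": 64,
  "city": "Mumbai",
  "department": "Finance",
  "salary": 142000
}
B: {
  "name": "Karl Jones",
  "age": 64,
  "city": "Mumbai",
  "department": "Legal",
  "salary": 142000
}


Comparing each field (in key order):
  name: same
  age: same
  city: same
  department: DIFFERENT
  salary: same
Differences:
  department: Finance -> Legal

1 field(s) changed

1 change: department


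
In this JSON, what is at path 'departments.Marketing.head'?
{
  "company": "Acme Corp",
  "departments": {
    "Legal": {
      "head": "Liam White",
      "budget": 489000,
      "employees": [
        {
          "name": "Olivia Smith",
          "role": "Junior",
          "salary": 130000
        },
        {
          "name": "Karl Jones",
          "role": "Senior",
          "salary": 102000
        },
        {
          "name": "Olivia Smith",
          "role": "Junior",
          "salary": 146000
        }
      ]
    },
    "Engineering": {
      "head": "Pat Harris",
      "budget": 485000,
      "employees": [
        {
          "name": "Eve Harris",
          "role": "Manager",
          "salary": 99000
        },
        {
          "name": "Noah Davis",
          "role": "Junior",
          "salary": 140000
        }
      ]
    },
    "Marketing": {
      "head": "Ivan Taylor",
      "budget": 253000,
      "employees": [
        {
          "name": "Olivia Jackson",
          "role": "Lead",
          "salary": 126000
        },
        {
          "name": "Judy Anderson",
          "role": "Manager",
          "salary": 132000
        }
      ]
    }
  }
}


Path: departments.Marketing.head

Navigate:
  -> departments
  -> Marketing
  -> head = 'Ivan Taylor'

Ivan Taylor


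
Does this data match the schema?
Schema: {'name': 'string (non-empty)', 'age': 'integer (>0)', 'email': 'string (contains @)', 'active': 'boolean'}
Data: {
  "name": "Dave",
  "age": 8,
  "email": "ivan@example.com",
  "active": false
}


Validating each field against schema:
  name: OK (non-empty string)
  age: OK (positive integer)
  email: OK (string with @)
  active: OK (boolean)

Result: VALID

VALID


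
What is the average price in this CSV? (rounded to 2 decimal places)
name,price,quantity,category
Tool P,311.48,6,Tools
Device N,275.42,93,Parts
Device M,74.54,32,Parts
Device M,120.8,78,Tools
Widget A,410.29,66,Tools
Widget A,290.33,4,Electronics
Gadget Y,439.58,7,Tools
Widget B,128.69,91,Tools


Computing average price:
Values: [311.48, 275.42, 74.54, 120.8, 410.29, 290.33, 439.58, 128.69]
Sum = 2051.13
Count = 8
Average = 2051.13/8 = 256.39125 exactly -> 256.39 (rounded half-up to 2 decimal places)

256.39


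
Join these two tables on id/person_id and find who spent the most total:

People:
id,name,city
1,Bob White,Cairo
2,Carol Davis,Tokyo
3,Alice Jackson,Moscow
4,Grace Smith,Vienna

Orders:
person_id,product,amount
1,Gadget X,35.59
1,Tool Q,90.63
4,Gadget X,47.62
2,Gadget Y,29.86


Join on: people.id = orders.person_id

Joined rows:
  Bob White (Cairo) bought Gadget X for $35.59
  Bob White (Cairo) bought Tool Q for $90.63
  Grace Smith (Vienna) bought Gadget X for $47.62
  Carol Davis (Tokyo) bought Gadget Y for $29.86

Total per person:
  Bob White: $126.22
  Grace Smith: $47.62
  Carol Davis: $29.86

Top spender: Bob White ($126.22)

Bob White ($126.22)


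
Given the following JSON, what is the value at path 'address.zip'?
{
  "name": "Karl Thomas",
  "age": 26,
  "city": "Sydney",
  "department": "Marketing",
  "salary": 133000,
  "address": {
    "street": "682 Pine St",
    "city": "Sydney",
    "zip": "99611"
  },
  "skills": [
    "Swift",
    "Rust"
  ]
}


Query: address.zip
Path: address -> zip
Value: 99611

99611


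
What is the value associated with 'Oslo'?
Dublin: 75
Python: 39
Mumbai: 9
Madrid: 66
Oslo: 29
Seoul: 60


Looking up key 'Oslo'
Value: 29

29


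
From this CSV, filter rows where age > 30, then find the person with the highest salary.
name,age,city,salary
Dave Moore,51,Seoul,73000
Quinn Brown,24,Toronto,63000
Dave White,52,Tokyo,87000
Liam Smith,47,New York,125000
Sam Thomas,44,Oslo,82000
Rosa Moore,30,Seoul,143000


Filter: age > 30
Sort by: salary (descending)

Filtered records (4):
  Liam Smith, age 47, salary $125000
  Dave White, age 52, salary $87000
  Sam Thomas, age 44, salary $82000
  Dave Moore, age 51, salary $73000

Highest salary: Liam Smith ($125000)

Liam Smith


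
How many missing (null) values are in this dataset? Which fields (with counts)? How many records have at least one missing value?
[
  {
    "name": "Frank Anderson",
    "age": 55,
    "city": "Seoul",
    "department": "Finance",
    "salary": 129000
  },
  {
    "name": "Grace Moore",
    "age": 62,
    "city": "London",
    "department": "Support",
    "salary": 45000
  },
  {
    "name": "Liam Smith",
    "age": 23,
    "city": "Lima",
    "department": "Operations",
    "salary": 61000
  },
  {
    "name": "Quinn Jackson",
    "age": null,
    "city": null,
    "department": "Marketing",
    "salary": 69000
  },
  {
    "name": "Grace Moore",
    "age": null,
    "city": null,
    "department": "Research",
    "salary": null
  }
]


Checking for missing (null) values in 5 records:

  Frank Anderson: complete
  Grace Moore: complete
  Liam Smith: complete
  Quinn Jackson: age, city
  Grace Moore: age, city, salary

Per field:
  name: 0 missing
  age: 2 missing
  city: 2 missing
  department: 0 missing
  salary: 1 missing

Total missing values: 5
Records with any missing: 2

5 missing values (age: 2, city: 2, salary: 1); 2 incomplete records


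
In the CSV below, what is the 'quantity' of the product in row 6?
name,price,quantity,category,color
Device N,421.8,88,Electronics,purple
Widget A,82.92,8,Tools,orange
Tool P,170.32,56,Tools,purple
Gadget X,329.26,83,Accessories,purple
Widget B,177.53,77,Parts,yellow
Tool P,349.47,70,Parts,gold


Query: Row 6 ('Tool P'), column 'quantity'
Value: 70

70


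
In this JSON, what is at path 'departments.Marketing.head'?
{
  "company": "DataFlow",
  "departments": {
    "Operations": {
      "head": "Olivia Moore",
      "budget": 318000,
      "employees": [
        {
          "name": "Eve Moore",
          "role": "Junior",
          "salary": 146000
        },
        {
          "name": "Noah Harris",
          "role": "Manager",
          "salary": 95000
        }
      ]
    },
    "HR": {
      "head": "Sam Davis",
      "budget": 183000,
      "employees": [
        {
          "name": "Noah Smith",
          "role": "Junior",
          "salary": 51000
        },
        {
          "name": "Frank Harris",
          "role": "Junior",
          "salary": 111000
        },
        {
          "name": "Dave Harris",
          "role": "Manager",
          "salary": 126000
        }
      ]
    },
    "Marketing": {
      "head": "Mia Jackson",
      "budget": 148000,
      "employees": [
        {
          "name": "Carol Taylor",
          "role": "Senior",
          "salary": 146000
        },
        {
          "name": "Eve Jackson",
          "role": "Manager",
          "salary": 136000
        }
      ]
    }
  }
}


Path: departments.Marketing.head

Navigate:
  -> departments
  -> Marketing
  -> head = 'Mia Jackson'

Mia Jackson


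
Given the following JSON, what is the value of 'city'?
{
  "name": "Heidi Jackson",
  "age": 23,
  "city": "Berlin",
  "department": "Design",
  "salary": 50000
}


Looking up field 'city'
Value: Berlin

Berlin


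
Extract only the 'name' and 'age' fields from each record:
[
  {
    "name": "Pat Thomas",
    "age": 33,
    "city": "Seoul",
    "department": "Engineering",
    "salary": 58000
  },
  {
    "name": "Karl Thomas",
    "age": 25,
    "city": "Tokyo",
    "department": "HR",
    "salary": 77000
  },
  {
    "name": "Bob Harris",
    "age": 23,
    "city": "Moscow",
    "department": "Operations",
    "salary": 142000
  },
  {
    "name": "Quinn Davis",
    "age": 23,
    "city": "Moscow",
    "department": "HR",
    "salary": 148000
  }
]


Original: 4 records with fields: name, age, city, department, salary
Keep: ['name', 'age']
Drop: ['city', 'department', 'salary']
Result: 4 records, 2 fields each

[
  {
    "name": "Pat Thomas",
    "age": 33
  },
  {
    "name": "Karl Thomas",
    "age": 25
  },
  {
    "name": "Bob Harris",
    "age": 23
  },
  {
    "name": "Quinn Davis",
    "age": 23
  }
]


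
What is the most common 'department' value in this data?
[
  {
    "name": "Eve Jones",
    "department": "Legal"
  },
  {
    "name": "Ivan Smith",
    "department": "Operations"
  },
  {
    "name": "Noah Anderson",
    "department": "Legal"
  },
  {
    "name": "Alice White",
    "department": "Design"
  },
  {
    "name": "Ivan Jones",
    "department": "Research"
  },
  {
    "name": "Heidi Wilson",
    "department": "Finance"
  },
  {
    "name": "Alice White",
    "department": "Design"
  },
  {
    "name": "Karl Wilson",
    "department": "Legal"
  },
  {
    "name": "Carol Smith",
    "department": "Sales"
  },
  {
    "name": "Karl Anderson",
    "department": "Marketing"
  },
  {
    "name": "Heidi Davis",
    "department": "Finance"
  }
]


Counting 'department' values across 11 records:

  Legal: 3 ###
  Design: 2 ##
  Finance: 2 ##
  Operations: 1 #
  Research: 1 #
  Sales: 1 #
  Marketing: 1 #

Most common: Legal (3 times)

Legal (3 times)


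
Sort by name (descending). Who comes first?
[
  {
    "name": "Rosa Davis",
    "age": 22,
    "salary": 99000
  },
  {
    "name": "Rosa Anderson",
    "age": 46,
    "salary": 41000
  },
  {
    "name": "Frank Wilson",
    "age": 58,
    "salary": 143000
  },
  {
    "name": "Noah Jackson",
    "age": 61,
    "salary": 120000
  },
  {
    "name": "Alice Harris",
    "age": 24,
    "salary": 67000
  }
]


Sort by: name (descending)

Sorted order:
  1. Rosa Davis (name = Rosa Davis)
  2. Rosa Anderson (name = Rosa Anderson)
  3. Noah Jackson (name = Noah Jackson)
  4. Frank Wilson (name = Frank Wilson)
  5. Alice Harris (name = Alice Harris)

First: Rosa Davis

Rosa Davis


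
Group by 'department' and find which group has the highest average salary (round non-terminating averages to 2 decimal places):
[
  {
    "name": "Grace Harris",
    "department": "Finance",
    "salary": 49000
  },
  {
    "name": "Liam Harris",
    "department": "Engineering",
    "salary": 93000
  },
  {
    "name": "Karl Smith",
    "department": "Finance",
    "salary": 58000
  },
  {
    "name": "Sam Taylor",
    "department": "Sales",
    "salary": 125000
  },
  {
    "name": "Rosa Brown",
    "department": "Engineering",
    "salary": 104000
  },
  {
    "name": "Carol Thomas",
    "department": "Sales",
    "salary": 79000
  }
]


Group by: department

Groups:
  Engineering: 2 people, avg salary = 197000/2 = $98500
  Finance: 2 people, avg salary = 107000/2 = $53500
  Sales: 2 people, avg salary = 204000/2 = $102000

Highest average salary: Sales ($102000)

Sales ($102000)


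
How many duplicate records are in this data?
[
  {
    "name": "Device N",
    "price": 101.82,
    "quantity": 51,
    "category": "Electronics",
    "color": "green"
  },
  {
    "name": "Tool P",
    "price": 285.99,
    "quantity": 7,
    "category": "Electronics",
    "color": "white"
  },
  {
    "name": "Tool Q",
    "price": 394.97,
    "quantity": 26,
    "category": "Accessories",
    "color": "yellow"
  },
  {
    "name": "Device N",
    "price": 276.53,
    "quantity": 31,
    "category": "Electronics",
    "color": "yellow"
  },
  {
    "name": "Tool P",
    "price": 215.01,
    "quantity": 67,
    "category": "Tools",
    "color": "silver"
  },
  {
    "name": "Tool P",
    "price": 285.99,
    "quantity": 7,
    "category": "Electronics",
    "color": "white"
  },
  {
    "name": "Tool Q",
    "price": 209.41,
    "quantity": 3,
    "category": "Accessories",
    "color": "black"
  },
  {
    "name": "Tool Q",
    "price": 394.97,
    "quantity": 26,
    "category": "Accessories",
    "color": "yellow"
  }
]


Checking 8 records for duplicates:

  Row 1: Device N ($101.82, qty 51)
  Row 2: Tool P ($285.99, qty 7)
  Row 3: Tool Q ($394.97, qty 26)
  Row 4: Device N ($276.53, qty 31)
  Row 5: Tool P ($215.01, qty 67)
  Row 6: Tool P ($285.99, qty 7) <-- DUPLICATE
  Row 7: Tool Q ($209.41, qty 3)
  Row 8: Tool Q ($394.97, qty 26) <-- DUPLICATE

Duplicates found: 2
Unique records: 6

2 duplicates, 6 unique


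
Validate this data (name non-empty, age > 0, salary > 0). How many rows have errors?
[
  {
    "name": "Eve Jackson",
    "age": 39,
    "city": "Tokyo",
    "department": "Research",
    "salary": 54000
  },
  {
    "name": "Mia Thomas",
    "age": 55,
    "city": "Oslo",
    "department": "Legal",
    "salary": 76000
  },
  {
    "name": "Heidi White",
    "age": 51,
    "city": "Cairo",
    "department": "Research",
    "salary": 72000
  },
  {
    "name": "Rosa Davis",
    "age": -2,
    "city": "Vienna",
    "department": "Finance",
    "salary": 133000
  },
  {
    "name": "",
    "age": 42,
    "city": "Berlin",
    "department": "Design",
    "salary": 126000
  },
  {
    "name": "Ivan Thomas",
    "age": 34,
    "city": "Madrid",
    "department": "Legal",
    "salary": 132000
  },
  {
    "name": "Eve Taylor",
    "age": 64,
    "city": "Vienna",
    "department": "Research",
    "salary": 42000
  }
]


Validating 7 records:
Rules: name non-empty, age > 0, salary > 0

  Row 1 (Eve Jackson): OK
  Row 2 (Mia Thomas): OK
  Row 3 (Heidi White): OK
  Row 4 (Rosa Davis): negative age: -2
  Row 5 (???): empty name
  Row 6 (Ivan Thomas): OK
  Row 7 (Eve Taylor): OK

Total errors: 2

2 errors


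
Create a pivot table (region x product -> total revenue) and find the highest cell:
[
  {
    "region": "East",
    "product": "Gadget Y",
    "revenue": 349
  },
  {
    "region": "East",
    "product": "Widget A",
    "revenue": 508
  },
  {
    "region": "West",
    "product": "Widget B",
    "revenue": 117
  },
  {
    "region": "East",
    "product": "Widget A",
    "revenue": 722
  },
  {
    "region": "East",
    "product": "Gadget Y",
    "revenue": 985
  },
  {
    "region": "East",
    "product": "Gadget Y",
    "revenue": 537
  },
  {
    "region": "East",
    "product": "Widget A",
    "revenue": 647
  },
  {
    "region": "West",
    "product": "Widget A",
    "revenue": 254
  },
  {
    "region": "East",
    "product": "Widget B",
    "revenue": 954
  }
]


Pivot: region (rows) x product (columns) -> total revenue

     Gadget Y      Widget A      Widget B    
East          1871          1877           954  
West             0           254           117  

Highest: East / Widget A = $1877

East / Widget A = $1877
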